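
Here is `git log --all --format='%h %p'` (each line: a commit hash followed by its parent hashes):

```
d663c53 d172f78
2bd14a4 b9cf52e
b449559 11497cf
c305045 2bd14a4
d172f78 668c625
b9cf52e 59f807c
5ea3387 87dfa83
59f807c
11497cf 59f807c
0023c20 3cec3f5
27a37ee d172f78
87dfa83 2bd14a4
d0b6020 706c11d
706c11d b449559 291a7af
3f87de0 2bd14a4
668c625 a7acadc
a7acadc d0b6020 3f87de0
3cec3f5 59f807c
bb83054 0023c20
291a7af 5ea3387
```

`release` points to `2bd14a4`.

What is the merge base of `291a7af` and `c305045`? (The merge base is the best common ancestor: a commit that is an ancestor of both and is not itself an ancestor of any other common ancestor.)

Ancestors of 291a7af: {291a7af, 2bd14a4, 59f807c, 5ea3387, 87dfa83, b9cf52e}.
Ancestors of c305045: {2bd14a4, 59f807c, b9cf52e, c305045}.
Common ancestors: {2bd14a4, 59f807c, b9cf52e}.
Among these, 2bd14a4 is not an ancestor of any other common ancestor — it is the merge base.

2bd14a4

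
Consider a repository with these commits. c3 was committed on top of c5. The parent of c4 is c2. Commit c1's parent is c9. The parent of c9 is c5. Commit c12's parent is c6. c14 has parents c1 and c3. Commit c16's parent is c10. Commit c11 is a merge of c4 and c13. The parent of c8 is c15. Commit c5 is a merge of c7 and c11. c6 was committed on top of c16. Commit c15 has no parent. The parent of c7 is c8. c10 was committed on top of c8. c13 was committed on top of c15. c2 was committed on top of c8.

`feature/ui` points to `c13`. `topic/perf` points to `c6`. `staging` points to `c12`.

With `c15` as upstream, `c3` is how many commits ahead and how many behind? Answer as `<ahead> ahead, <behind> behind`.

Reachable from c3: {c11, c13, c15, c2, c3, c4, c5, c7, c8}.
Reachable from c15: {c15}.
Only in c3's history (ahead): {c11, c13, c2, c3, c4, c5, c7, c8} — 8.
Only in c15's history (behind): {} — 0.

8 ahead, 0 behind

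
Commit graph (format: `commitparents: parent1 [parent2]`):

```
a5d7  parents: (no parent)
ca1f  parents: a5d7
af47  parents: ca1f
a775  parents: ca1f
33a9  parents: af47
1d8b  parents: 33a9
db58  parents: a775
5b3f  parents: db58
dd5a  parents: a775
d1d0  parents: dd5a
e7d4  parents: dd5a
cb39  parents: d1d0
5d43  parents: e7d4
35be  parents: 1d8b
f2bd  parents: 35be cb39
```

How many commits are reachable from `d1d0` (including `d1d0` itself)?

5

Walking parent pointers from d1d0: reachable set = {a5d7, a775, ca1f, d1d0, dd5a}.
That is 5 commits.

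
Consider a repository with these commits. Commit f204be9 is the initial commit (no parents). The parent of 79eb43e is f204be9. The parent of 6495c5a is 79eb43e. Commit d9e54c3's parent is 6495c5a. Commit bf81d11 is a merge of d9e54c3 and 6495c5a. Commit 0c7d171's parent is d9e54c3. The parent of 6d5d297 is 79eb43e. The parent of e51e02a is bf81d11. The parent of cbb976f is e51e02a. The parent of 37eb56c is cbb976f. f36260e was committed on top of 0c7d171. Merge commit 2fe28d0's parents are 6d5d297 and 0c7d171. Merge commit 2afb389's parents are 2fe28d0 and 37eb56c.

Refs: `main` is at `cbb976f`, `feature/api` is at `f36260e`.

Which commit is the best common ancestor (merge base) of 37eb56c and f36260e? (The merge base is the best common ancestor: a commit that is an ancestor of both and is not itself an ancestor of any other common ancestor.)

d9e54c3

Ancestors of 37eb56c: {37eb56c, 6495c5a, 79eb43e, bf81d11, cbb976f, d9e54c3, e51e02a, f204be9}.
Ancestors of f36260e: {0c7d171, 6495c5a, 79eb43e, d9e54c3, f204be9, f36260e}.
Common ancestors: {6495c5a, 79eb43e, d9e54c3, f204be9}.
Among these, d9e54c3 is not an ancestor of any other common ancestor — it is the merge base.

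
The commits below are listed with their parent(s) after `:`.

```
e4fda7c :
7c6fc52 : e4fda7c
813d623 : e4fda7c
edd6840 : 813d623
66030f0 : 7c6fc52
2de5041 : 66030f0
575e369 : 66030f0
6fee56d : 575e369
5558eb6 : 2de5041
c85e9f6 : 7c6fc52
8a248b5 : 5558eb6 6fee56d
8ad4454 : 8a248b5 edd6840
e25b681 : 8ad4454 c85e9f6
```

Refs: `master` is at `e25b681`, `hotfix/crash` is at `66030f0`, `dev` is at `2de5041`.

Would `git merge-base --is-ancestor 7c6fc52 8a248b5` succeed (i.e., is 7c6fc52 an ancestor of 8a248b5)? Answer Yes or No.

Ancestors of 8a248b5 (commits reachable by following parents): {2de5041, 5558eb6, 575e369, 66030f0, 6fee56d, 7c6fc52, 8a248b5, e4fda7c}.
7c6fc52 is in that set, so it is an ancestor of 8a248b5.

Yes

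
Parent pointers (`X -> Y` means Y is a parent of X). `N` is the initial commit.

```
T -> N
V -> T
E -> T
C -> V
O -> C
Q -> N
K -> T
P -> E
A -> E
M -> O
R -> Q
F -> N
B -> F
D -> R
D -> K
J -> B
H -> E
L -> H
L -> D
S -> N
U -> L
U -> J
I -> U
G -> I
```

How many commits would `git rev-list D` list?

Walking parent pointers from D: reachable set = {D, K, N, Q, R, T}.
That is 6 commits.

6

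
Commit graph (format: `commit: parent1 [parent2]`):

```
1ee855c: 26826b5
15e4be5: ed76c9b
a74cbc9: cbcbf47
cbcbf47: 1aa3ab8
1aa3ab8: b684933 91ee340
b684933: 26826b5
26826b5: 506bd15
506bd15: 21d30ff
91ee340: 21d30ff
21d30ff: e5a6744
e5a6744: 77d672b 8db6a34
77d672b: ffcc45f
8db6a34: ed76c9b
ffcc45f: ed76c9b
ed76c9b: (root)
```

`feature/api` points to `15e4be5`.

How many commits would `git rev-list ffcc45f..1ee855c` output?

Reachable from 1ee855c: {1ee855c, 21d30ff, 26826b5, 506bd15, 77d672b, 8db6a34, e5a6744, ed76c9b, ffcc45f}.
Reachable from ffcc45f: {ed76c9b, ffcc45f}.
In 1ee855c's history but not ffcc45f's: {1ee855c, 21d30ff, 26826b5, 506bd15, 77d672b, 8db6a34, e5a6744} — 7 commits.

7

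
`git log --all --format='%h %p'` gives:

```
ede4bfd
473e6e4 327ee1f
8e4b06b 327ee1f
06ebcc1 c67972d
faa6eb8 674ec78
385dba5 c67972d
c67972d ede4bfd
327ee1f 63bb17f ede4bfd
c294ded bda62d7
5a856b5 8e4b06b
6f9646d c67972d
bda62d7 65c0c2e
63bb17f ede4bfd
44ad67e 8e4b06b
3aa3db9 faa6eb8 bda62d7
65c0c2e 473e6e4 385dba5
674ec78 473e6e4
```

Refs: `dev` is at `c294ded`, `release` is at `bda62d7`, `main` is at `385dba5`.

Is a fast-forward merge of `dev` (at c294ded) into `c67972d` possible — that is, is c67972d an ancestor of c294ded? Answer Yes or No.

A fast-forward from c67972d to c294ded is possible iff c67972d is an ancestor of c294ded.
Ancestors of c294ded: {327ee1f, 385dba5, 473e6e4, 63bb17f, 65c0c2e, bda62d7, c294ded, c67972d, ede4bfd}.
c67972d is among them, so fast-forward is possible.

Yes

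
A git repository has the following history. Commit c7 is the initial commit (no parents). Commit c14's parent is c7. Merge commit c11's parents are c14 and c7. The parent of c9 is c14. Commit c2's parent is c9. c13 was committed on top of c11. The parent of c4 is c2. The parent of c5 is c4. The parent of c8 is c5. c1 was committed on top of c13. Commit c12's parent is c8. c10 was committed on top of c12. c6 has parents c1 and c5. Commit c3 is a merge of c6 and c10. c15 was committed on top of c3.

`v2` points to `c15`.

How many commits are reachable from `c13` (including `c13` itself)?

4

Walking parent pointers from c13: reachable set = {c11, c13, c14, c7}.
That is 4 commits.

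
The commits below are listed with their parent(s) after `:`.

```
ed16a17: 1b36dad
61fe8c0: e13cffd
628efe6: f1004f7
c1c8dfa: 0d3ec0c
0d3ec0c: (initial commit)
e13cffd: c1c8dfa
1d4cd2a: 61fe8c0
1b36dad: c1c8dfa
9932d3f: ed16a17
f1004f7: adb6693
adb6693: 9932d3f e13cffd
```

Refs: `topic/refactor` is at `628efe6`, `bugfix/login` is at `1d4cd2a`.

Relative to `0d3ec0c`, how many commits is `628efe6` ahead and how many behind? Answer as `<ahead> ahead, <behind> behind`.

Reachable from 628efe6: {0d3ec0c, 1b36dad, 628efe6, 9932d3f, adb6693, c1c8dfa, e13cffd, ed16a17, f1004f7}.
Reachable from 0d3ec0c: {0d3ec0c}.
Only in 628efe6's history (ahead): {1b36dad, 628efe6, 9932d3f, adb6693, c1c8dfa, e13cffd, ed16a17, f1004f7} — 8.
Only in 0d3ec0c's history (behind): {} — 0.

8 ahead, 0 behind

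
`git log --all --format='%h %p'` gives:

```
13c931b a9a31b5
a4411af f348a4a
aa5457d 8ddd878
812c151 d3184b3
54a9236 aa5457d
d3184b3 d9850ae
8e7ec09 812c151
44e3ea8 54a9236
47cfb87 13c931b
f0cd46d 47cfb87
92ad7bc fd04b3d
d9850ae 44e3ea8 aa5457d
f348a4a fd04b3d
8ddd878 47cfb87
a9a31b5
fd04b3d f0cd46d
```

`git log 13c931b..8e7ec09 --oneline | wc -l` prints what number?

9

Reachable from 8e7ec09: {13c931b, 44e3ea8, 47cfb87, 54a9236, 812c151, 8ddd878, 8e7ec09, a9a31b5, aa5457d, d3184b3, d9850ae}.
Reachable from 13c931b: {13c931b, a9a31b5}.
In 8e7ec09's history but not 13c931b's: {44e3ea8, 47cfb87, 54a9236, 812c151, 8ddd878, 8e7ec09, aa5457d, d3184b3, d9850ae} — 9 commits.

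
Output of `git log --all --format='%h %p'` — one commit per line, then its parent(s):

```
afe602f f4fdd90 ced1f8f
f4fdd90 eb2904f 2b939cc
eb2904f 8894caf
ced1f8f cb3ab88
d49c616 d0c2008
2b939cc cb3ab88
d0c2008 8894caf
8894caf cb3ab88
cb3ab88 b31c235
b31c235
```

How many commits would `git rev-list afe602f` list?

Walking parent pointers from afe602f: reachable set = {2b939cc, 8894caf, afe602f, b31c235, cb3ab88, ced1f8f, eb2904f, f4fdd90}.
That is 8 commits.

8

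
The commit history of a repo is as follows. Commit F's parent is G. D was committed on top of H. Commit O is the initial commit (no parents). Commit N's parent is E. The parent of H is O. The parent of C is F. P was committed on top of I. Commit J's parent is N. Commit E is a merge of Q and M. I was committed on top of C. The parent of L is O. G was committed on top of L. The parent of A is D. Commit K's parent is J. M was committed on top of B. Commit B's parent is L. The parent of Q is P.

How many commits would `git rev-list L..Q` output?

Reachable from Q: {C, F, G, I, L, O, P, Q}.
Reachable from L: {L, O}.
In Q's history but not L's: {C, F, G, I, P, Q} — 6 commits.

6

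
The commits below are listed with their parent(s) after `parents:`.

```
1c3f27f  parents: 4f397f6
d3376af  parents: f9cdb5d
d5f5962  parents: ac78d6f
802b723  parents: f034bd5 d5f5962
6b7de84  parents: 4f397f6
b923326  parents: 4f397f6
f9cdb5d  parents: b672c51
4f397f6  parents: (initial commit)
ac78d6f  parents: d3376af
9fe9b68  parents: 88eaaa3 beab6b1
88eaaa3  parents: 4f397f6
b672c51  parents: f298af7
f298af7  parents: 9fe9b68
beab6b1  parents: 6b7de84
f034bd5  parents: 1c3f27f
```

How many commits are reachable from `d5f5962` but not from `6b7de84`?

9

Reachable from d5f5962: {4f397f6, 6b7de84, 88eaaa3, 9fe9b68, ac78d6f, b672c51, beab6b1, d3376af, d5f5962, f298af7, f9cdb5d}.
Reachable from 6b7de84: {4f397f6, 6b7de84}.
In d5f5962's history but not 6b7de84's: {88eaaa3, 9fe9b68, ac78d6f, b672c51, beab6b1, d3376af, d5f5962, f298af7, f9cdb5d} — 9 commits.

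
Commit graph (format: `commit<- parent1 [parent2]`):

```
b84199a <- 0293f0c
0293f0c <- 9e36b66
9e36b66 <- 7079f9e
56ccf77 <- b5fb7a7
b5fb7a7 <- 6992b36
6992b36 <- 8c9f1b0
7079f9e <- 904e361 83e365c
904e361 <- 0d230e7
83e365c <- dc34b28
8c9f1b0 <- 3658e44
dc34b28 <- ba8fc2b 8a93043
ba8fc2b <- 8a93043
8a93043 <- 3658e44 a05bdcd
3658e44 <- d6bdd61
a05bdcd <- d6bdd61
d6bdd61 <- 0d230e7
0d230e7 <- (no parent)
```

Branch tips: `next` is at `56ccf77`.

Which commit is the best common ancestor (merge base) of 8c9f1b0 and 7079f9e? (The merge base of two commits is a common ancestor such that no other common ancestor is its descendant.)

3658e44

Ancestors of 8c9f1b0: {0d230e7, 3658e44, 8c9f1b0, d6bdd61}.
Ancestors of 7079f9e: {0d230e7, 3658e44, 7079f9e, 83e365c, 8a93043, 904e361, a05bdcd, ba8fc2b, d6bdd61, dc34b28}.
Common ancestors: {0d230e7, 3658e44, d6bdd61}.
Among these, 3658e44 is not an ancestor of any other common ancestor — it is the merge base.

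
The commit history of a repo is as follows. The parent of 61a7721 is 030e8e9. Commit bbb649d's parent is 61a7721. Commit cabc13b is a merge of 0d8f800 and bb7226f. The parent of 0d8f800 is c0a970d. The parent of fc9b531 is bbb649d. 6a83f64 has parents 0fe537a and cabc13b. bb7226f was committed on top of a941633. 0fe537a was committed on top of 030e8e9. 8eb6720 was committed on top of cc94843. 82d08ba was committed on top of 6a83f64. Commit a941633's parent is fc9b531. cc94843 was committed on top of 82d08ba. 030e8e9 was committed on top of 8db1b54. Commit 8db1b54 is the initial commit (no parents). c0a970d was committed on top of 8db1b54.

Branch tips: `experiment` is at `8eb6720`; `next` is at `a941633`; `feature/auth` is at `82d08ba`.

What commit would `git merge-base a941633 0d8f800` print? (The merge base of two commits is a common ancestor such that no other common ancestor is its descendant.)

8db1b54

Ancestors of a941633: {030e8e9, 61a7721, 8db1b54, a941633, bbb649d, fc9b531}.
Ancestors of 0d8f800: {0d8f800, 8db1b54, c0a970d}.
Common ancestors: {8db1b54}.
The only common ancestor is 8db1b54, so it is the merge base.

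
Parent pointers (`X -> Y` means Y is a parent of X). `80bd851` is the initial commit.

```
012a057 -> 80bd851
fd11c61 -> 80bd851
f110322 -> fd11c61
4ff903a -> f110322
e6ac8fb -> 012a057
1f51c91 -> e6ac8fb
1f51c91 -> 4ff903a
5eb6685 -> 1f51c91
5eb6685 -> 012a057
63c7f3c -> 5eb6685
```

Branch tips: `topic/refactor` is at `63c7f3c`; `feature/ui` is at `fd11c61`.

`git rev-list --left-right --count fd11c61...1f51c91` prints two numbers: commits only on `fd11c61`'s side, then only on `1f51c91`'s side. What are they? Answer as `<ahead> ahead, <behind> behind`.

Reachable from fd11c61: {80bd851, fd11c61}.
Reachable from 1f51c91: {012a057, 1f51c91, 4ff903a, 80bd851, e6ac8fb, f110322, fd11c61}.
Only in fd11c61's history (ahead): {} — 0.
Only in 1f51c91's history (behind): {012a057, 1f51c91, 4ff903a, e6ac8fb, f110322} — 5.

0 ahead, 5 behind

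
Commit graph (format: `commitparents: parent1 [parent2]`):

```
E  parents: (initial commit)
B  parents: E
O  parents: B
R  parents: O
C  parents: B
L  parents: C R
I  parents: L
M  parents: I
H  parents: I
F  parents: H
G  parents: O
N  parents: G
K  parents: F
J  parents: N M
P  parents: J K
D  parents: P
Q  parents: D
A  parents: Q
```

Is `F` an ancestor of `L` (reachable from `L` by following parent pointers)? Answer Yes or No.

No

Ancestors of L: {B, C, E, L, O, R}.
F is not in that set, so it is not an ancestor of L.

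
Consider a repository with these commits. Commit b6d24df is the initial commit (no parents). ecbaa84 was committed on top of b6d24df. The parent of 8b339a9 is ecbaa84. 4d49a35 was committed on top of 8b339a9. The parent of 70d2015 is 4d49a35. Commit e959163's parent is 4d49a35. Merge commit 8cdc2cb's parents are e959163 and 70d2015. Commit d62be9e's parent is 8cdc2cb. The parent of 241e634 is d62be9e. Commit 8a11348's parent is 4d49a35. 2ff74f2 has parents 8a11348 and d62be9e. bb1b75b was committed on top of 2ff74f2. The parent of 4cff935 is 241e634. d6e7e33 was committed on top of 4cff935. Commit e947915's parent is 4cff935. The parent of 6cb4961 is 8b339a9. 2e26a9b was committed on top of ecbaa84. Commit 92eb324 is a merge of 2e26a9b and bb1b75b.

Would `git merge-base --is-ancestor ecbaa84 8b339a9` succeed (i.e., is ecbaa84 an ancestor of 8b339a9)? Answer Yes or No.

Ancestors of 8b339a9 (commits reachable by following parents): {8b339a9, b6d24df, ecbaa84}.
ecbaa84 is in that set, so it is an ancestor of 8b339a9.

Yes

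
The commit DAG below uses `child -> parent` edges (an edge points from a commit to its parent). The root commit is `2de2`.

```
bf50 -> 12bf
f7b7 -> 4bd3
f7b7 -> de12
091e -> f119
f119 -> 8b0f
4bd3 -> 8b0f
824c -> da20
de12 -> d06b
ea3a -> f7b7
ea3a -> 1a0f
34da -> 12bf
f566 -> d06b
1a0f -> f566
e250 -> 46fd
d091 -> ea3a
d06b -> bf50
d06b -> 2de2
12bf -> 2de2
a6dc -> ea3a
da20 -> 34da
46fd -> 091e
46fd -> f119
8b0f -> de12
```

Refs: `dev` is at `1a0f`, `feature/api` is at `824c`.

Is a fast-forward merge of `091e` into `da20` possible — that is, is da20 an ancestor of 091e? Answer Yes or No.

No

A fast-forward from da20 to 091e is possible iff da20 is an ancestor of 091e.
Ancestors of 091e: {091e, 12bf, 2de2, 8b0f, bf50, d06b, de12, f119}.
da20 is not among them, so fast-forward is not possible.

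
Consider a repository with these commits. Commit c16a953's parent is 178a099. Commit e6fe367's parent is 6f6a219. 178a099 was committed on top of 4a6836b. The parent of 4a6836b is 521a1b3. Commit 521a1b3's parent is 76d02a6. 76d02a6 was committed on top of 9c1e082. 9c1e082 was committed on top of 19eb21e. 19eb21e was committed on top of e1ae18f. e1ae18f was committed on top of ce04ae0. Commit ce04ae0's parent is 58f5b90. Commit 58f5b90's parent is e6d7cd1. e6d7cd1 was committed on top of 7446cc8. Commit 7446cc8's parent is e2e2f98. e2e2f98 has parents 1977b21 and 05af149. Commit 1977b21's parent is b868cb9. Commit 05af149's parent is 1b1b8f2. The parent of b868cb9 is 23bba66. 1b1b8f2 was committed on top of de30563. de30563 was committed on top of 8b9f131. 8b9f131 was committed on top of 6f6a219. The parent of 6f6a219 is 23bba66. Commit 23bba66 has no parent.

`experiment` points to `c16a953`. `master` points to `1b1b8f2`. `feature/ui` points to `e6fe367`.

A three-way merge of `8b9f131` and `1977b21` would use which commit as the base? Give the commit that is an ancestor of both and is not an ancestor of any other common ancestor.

23bba66

Ancestors of 8b9f131: {23bba66, 6f6a219, 8b9f131}.
Ancestors of 1977b21: {1977b21, 23bba66, b868cb9}.
Common ancestors: {23bba66}.
The only common ancestor is 23bba66, so it is the merge base.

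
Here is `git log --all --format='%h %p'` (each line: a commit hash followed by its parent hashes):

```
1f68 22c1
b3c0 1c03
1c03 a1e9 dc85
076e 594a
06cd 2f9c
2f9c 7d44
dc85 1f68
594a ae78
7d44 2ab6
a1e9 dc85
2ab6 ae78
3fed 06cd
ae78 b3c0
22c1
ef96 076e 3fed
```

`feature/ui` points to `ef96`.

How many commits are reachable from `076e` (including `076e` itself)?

Walking parent pointers from 076e: reachable set = {076e, 1c03, 1f68, 22c1, 594a, a1e9, ae78, b3c0, dc85}.
That is 9 commits.

9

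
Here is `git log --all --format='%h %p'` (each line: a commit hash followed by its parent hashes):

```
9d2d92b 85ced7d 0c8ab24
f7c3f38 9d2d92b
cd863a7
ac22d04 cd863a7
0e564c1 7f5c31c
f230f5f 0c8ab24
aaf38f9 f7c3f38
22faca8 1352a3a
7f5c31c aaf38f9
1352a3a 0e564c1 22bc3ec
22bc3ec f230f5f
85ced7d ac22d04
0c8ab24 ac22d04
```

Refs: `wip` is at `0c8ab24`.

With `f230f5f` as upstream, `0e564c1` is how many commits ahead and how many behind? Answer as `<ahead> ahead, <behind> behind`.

6 ahead, 1 behind

Reachable from 0e564c1: {0c8ab24, 0e564c1, 7f5c31c, 85ced7d, 9d2d92b, aaf38f9, ac22d04, cd863a7, f7c3f38}.
Reachable from f230f5f: {0c8ab24, ac22d04, cd863a7, f230f5f}.
Only in 0e564c1's history (ahead): {0e564c1, 7f5c31c, 85ced7d, 9d2d92b, aaf38f9, f7c3f38} — 6.
Only in f230f5f's history (behind): {f230f5f} — 1.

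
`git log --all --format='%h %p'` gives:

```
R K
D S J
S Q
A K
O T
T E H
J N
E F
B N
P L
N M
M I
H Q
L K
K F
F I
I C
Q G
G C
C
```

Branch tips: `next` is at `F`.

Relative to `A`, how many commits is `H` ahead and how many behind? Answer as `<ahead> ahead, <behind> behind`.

3 ahead, 4 behind

Reachable from H: {C, G, H, Q}.
Reachable from A: {A, C, F, I, K}.
Only in H's history (ahead): {G, H, Q} — 3.
Only in A's history (behind): {A, F, I, K} — 4.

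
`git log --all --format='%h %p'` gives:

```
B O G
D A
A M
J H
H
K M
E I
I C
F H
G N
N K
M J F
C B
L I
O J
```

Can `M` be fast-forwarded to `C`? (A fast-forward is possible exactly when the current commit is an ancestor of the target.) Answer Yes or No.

A fast-forward from M to C is possible iff M is an ancestor of C.
Ancestors of C: {B, C, F, G, H, J, K, M, N, O}.
M is among them, so fast-forward is possible.

Yes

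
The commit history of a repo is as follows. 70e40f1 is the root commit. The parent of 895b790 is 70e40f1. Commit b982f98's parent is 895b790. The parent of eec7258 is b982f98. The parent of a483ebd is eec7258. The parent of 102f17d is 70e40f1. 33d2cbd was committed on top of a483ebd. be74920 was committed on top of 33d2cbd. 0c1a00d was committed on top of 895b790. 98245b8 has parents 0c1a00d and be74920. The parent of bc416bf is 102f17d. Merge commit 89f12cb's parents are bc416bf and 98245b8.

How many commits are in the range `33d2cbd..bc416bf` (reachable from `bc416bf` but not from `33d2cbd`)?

2

Reachable from bc416bf: {102f17d, 70e40f1, bc416bf}.
Reachable from 33d2cbd: {33d2cbd, 70e40f1, 895b790, a483ebd, b982f98, eec7258}.
In bc416bf's history but not 33d2cbd's: {102f17d, bc416bf} — 2 commits.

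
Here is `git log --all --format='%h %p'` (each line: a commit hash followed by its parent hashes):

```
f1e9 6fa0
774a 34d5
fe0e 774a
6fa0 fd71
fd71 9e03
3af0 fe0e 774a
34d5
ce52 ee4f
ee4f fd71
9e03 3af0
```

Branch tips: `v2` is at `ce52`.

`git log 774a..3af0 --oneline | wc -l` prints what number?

Reachable from 3af0: {34d5, 3af0, 774a, fe0e}.
Reachable from 774a: {34d5, 774a}.
In 3af0's history but not 774a's: {3af0, fe0e} — 2 commits.

2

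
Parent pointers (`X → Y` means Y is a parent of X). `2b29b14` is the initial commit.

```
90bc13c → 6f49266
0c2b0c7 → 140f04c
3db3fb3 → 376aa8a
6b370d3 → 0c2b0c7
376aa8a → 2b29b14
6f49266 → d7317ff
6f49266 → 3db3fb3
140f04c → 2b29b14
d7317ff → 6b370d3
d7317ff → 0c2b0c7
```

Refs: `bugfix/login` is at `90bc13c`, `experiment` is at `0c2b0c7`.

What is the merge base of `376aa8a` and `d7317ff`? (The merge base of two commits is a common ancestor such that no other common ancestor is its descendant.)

Ancestors of 376aa8a: {2b29b14, 376aa8a}.
Ancestors of d7317ff: {0c2b0c7, 140f04c, 2b29b14, 6b370d3, d7317ff}.
Common ancestors: {2b29b14}.
The only common ancestor is 2b29b14, so it is the merge base.

2b29b14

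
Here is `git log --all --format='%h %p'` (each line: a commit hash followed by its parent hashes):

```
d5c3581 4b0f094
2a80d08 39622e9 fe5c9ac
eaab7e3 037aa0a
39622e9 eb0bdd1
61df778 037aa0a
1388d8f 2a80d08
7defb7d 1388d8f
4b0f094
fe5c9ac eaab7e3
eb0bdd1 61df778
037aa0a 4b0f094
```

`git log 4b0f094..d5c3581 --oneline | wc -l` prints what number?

1

Reachable from d5c3581: {4b0f094, d5c3581}.
Reachable from 4b0f094: {4b0f094}.
In d5c3581's history but not 4b0f094's: {d5c3581} — 1 commit.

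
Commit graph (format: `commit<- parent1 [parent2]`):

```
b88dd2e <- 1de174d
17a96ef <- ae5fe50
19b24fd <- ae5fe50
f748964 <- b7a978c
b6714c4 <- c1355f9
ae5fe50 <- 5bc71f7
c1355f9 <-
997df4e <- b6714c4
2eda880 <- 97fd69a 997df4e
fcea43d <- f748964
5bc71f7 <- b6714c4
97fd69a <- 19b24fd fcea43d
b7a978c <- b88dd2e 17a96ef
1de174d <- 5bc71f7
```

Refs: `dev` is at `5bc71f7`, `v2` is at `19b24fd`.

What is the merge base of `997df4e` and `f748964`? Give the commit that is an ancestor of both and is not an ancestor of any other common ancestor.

Ancestors of 997df4e: {997df4e, b6714c4, c1355f9}.
Ancestors of f748964: {17a96ef, 1de174d, 5bc71f7, ae5fe50, b6714c4, b7a978c, b88dd2e, c1355f9, f748964}.
Common ancestors: {b6714c4, c1355f9}.
Among these, b6714c4 is not an ancestor of any other common ancestor — it is the merge base.

b6714c4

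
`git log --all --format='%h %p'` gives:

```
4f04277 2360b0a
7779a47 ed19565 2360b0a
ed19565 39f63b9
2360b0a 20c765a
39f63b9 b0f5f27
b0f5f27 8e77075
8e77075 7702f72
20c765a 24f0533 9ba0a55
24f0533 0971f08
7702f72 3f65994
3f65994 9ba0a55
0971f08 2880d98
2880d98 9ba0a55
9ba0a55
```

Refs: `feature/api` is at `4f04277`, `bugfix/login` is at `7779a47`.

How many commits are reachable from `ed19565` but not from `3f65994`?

Reachable from ed19565: {39f63b9, 3f65994, 7702f72, 8e77075, 9ba0a55, b0f5f27, ed19565}.
Reachable from 3f65994: {3f65994, 9ba0a55}.
In ed19565's history but not 3f65994's: {39f63b9, 7702f72, 8e77075, b0f5f27, ed19565} — 5 commits.

5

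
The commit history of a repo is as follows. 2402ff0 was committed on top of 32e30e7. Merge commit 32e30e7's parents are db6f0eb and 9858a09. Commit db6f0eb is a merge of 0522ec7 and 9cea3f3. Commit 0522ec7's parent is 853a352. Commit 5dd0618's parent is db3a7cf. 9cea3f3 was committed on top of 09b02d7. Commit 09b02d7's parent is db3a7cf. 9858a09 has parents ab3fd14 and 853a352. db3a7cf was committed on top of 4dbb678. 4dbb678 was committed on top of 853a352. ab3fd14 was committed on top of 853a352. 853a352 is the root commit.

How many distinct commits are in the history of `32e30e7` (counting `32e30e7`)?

Walking parent pointers from 32e30e7: reachable set = {0522ec7, 09b02d7, 32e30e7, 4dbb678, 853a352, 9858a09, 9cea3f3, ab3fd14, db3a7cf, db6f0eb}.
That is 10 commits.

10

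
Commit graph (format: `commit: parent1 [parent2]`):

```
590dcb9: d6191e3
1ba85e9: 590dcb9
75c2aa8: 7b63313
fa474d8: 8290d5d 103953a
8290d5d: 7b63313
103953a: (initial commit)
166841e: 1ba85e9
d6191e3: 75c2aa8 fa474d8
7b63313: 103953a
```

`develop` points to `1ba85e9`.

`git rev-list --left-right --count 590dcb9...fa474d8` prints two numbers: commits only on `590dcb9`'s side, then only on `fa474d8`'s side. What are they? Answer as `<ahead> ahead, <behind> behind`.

Reachable from 590dcb9: {103953a, 590dcb9, 75c2aa8, 7b63313, 8290d5d, d6191e3, fa474d8}.
Reachable from fa474d8: {103953a, 7b63313, 8290d5d, fa474d8}.
Only in 590dcb9's history (ahead): {590dcb9, 75c2aa8, d6191e3} — 3.
Only in fa474d8's history (behind): {} — 0.

3 ahead, 0 behind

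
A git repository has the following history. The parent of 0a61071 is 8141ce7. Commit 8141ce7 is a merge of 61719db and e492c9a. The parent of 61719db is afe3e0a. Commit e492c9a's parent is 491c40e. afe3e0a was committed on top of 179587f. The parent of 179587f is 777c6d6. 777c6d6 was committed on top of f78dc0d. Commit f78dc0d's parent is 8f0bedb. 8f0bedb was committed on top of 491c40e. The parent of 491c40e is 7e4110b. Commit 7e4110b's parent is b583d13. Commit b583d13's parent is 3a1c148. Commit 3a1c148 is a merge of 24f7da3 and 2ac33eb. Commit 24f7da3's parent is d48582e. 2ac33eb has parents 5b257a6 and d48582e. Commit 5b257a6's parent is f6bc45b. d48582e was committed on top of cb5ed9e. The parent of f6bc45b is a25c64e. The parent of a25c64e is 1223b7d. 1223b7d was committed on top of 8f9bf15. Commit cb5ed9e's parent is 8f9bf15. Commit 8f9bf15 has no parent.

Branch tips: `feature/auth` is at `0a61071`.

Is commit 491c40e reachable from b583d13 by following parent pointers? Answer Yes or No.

No

Ancestors of b583d13: {1223b7d, 24f7da3, 2ac33eb, 3a1c148, 5b257a6, 8f9bf15, a25c64e, b583d13, cb5ed9e, d48582e, f6bc45b}.
491c40e is not in that set, so it is not an ancestor of b583d13.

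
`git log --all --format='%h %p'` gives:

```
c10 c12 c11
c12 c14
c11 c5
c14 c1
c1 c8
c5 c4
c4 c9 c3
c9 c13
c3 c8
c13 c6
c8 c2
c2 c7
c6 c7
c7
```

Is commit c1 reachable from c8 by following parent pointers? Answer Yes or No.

Ancestors of c8: {c2, c7, c8}.
c1 is not in that set, so it is not an ancestor of c8.

No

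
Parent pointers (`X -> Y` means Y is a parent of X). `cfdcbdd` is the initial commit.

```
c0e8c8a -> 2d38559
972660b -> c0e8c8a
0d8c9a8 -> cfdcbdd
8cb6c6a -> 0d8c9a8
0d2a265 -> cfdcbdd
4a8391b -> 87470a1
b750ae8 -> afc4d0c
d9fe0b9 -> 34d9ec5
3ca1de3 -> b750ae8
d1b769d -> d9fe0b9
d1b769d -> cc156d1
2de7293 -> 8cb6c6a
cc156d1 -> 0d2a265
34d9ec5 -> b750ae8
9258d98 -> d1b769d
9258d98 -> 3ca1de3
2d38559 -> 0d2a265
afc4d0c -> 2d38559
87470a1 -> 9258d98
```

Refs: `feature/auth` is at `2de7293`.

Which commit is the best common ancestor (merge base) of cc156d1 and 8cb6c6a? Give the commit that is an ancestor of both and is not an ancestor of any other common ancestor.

Ancestors of cc156d1: {0d2a265, cc156d1, cfdcbdd}.
Ancestors of 8cb6c6a: {0d8c9a8, 8cb6c6a, cfdcbdd}.
Common ancestors: {cfdcbdd}.
The only common ancestor is cfdcbdd, so it is the merge base.

cfdcbdd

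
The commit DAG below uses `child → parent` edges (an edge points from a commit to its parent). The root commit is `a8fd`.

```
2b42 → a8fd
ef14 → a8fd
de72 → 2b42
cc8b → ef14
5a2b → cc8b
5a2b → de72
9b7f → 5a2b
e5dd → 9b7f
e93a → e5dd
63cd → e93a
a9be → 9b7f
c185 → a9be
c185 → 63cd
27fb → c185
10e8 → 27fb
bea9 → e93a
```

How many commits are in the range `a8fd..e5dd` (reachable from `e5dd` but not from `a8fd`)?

7

Reachable from e5dd: {2b42, 5a2b, 9b7f, a8fd, cc8b, de72, e5dd, ef14}.
Reachable from a8fd: {a8fd}.
In e5dd's history but not a8fd's: {2b42, 5a2b, 9b7f, cc8b, de72, e5dd, ef14} — 7 commits.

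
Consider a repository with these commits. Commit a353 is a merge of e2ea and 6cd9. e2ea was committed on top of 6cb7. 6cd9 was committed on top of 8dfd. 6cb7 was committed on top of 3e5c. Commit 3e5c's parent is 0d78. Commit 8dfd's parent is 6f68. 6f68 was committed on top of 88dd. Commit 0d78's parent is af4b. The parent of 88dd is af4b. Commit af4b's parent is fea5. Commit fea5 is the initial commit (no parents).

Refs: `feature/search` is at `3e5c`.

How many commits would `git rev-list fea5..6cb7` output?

4

Reachable from 6cb7: {0d78, 3e5c, 6cb7, af4b, fea5}.
Reachable from fea5: {fea5}.
In 6cb7's history but not fea5's: {0d78, 3e5c, 6cb7, af4b} — 4 commits.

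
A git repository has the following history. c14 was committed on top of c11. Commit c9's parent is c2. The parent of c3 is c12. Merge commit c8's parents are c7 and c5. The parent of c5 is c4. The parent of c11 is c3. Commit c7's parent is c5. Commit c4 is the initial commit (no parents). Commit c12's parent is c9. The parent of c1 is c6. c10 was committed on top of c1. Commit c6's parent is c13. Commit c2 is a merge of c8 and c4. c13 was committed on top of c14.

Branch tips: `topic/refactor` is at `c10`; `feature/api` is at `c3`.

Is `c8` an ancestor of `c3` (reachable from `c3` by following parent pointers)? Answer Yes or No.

Yes

Ancestors of c3 (commits reachable by following parents): {c12, c2, c3, c4, c5, c7, c8, c9}.
c8 is in that set, so it is an ancestor of c3.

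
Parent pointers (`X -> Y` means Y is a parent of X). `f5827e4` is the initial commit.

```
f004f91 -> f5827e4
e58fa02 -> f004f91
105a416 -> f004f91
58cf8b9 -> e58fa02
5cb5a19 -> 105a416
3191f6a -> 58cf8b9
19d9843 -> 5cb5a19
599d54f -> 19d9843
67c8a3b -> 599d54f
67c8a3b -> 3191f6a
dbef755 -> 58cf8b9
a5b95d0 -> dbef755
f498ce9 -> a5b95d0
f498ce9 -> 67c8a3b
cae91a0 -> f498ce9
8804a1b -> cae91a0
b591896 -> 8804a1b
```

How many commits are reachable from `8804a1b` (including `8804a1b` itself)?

15

Walking parent pointers from 8804a1b: reachable set = {105a416, 19d9843, 3191f6a, 58cf8b9, 599d54f, 5cb5a19, 67c8a3b, 8804a1b, a5b95d0, cae91a0, dbef755, e58fa02, f004f91, f498ce9, f5827e4}.
That is 15 commits.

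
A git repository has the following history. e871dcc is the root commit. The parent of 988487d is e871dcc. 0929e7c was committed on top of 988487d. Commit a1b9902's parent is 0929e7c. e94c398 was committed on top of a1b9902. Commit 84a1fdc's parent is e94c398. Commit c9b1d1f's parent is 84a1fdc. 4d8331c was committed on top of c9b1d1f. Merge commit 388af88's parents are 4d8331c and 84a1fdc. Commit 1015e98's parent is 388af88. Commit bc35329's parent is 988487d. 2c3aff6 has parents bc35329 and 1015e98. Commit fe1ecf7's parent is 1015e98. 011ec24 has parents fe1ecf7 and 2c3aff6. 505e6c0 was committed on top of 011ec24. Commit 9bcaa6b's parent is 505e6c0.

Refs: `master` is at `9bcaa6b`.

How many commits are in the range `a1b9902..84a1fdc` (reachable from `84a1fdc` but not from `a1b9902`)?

2

Reachable from 84a1fdc: {0929e7c, 84a1fdc, 988487d, a1b9902, e871dcc, e94c398}.
Reachable from a1b9902: {0929e7c, 988487d, a1b9902, e871dcc}.
In 84a1fdc's history but not a1b9902's: {84a1fdc, e94c398} — 2 commits.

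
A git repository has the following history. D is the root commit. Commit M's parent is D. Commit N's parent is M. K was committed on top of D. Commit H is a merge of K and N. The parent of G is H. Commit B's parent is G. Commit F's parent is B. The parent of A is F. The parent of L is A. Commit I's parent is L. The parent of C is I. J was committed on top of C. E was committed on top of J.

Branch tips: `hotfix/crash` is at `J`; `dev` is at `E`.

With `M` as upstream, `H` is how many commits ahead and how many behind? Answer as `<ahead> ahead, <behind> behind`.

Reachable from H: {D, H, K, M, N}.
Reachable from M: {D, M}.
Only in H's history (ahead): {H, K, N} — 3.
Only in M's history (behind): {} — 0.

3 ahead, 0 behind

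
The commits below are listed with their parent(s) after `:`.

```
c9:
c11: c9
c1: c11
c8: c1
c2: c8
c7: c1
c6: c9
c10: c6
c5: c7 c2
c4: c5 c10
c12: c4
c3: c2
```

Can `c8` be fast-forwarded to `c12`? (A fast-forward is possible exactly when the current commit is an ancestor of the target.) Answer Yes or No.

Yes

A fast-forward from c8 to c12 is possible iff c8 is an ancestor of c12.
Ancestors of c12: {c1, c10, c11, c12, c2, c4, c5, c6, c7, c8, c9}.
c8 is among them, so fast-forward is possible.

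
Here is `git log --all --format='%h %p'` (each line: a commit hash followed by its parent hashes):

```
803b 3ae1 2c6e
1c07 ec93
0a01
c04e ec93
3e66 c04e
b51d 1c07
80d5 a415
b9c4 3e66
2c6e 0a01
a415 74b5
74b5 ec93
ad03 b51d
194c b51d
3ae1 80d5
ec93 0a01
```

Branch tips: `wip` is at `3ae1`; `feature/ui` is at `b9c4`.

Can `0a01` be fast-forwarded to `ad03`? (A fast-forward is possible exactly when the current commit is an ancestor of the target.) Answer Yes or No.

A fast-forward from 0a01 to ad03 is possible iff 0a01 is an ancestor of ad03.
Ancestors of ad03: {0a01, 1c07, ad03, b51d, ec93}.
0a01 is among them, so fast-forward is possible.

Yes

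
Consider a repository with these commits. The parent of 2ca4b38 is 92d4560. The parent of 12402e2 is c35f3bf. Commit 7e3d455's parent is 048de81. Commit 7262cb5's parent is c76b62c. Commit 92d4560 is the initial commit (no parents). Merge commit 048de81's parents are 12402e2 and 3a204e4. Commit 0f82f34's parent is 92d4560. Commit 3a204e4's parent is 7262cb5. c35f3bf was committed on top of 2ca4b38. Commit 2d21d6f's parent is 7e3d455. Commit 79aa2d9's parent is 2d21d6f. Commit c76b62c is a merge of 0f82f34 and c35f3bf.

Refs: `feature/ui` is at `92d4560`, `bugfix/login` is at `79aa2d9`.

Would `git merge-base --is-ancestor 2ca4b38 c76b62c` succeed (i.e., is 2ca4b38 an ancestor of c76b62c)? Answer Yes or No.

Ancestors of c76b62c (commits reachable by following parents): {0f82f34, 2ca4b38, 92d4560, c35f3bf, c76b62c}.
2ca4b38 is in that set, so it is an ancestor of c76b62c.

Yes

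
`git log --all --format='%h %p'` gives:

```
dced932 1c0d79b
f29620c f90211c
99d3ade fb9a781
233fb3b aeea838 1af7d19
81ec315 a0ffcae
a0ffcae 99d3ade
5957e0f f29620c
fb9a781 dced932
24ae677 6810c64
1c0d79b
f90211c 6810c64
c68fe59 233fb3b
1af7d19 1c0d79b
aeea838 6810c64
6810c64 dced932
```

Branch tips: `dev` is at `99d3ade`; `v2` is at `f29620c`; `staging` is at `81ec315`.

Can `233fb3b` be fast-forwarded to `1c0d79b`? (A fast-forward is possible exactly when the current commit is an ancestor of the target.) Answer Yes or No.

No

A fast-forward from 233fb3b to 1c0d79b is possible iff 233fb3b is an ancestor of 1c0d79b.
Ancestors of 1c0d79b: {1c0d79b}.
233fb3b is not among them, so fast-forward is not possible.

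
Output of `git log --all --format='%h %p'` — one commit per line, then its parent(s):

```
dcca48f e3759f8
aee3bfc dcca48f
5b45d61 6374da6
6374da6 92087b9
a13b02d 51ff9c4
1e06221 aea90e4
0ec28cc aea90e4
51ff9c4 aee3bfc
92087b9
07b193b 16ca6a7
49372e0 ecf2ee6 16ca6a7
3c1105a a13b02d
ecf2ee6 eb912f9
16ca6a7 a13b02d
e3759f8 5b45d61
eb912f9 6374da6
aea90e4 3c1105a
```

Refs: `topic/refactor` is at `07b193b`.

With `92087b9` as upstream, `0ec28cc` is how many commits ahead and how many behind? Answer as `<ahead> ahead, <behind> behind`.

10 ahead, 0 behind

Reachable from 0ec28cc: {0ec28cc, 3c1105a, 51ff9c4, 5b45d61, 6374da6, 92087b9, a13b02d, aea90e4, aee3bfc, dcca48f, e3759f8}.
Reachable from 92087b9: {92087b9}.
Only in 0ec28cc's history (ahead): {0ec28cc, 3c1105a, 51ff9c4, 5b45d61, 6374da6, a13b02d, aea90e4, aee3bfc, dcca48f, e3759f8} — 10.
Only in 92087b9's history (behind): {} — 0.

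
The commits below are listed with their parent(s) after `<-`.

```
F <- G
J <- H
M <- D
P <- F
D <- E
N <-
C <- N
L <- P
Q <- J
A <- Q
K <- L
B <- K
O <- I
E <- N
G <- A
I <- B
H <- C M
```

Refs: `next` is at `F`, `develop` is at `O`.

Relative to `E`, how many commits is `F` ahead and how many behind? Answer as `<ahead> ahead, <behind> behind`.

Reachable from F: {A, C, D, E, F, G, H, J, M, N, Q}.
Reachable from E: {E, N}.
Only in F's history (ahead): {A, C, D, F, G, H, J, M, Q} — 9.
Only in E's history (behind): {} — 0.

9 ahead, 0 behind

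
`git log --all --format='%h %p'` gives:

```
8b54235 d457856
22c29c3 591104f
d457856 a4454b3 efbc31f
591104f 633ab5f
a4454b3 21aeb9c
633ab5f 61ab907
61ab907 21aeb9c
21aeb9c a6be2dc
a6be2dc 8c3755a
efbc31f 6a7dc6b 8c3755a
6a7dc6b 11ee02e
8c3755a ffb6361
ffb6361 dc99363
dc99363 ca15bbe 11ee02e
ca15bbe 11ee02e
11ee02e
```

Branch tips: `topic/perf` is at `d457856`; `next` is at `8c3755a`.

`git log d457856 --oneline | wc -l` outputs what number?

11

Walking parent pointers from d457856: reachable set = {11ee02e, 21aeb9c, 6a7dc6b, 8c3755a, a4454b3, a6be2dc, ca15bbe, d457856, dc99363, efbc31f, ffb6361}.
That is 11 commits.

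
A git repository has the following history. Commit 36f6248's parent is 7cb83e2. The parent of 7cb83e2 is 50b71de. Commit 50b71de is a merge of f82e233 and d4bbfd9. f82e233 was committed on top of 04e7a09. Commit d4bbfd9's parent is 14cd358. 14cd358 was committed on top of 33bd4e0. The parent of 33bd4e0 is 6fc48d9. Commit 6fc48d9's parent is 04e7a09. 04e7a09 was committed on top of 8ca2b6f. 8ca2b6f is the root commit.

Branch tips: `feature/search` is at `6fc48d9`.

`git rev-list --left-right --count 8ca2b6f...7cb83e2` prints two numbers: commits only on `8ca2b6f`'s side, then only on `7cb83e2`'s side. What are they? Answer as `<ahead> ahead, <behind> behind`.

0 ahead, 8 behind

Reachable from 8ca2b6f: {8ca2b6f}.
Reachable from 7cb83e2: {04e7a09, 14cd358, 33bd4e0, 50b71de, 6fc48d9, 7cb83e2, 8ca2b6f, d4bbfd9, f82e233}.
Only in 8ca2b6f's history (ahead): {} — 0.
Only in 7cb83e2's history (behind): {04e7a09, 14cd358, 33bd4e0, 50b71de, 6fc48d9, 7cb83e2, d4bbfd9, f82e233} — 8.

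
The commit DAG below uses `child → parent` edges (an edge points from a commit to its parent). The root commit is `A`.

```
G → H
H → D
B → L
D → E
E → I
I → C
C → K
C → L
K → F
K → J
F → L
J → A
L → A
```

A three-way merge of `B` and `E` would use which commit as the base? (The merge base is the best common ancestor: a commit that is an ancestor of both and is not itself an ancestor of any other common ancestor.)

L

Ancestors of B: {A, B, L}.
Ancestors of E: {A, C, E, F, I, J, K, L}.
Common ancestors: {A, L}.
Among these, L is not an ancestor of any other common ancestor — it is the merge base.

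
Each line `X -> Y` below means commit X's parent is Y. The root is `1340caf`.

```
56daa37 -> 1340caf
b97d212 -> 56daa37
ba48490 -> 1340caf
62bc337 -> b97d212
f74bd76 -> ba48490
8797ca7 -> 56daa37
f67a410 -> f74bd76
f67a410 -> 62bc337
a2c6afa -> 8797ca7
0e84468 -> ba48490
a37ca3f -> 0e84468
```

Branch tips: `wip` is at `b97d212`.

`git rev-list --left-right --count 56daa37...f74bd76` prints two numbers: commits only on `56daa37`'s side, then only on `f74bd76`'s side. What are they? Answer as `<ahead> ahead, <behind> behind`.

1 ahead, 2 behind

Reachable from 56daa37: {1340caf, 56daa37}.
Reachable from f74bd76: {1340caf, ba48490, f74bd76}.
Only in 56daa37's history (ahead): {56daa37} — 1.
Only in f74bd76's history (behind): {ba48490, f74bd76} — 2.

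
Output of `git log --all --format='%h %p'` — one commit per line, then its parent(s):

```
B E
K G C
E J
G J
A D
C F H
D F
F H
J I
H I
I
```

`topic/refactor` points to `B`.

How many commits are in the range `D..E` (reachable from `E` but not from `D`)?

2

Reachable from E: {E, I, J}.
Reachable from D: {D, F, H, I}.
In E's history but not D's: {E, J} — 2 commits.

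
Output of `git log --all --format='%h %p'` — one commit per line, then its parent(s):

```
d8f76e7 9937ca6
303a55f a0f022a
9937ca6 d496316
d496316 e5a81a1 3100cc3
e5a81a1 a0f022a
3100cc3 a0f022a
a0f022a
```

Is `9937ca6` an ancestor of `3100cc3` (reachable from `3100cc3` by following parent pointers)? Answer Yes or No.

No

Ancestors of 3100cc3: {3100cc3, a0f022a}.
9937ca6 is not in that set, so it is not an ancestor of 3100cc3.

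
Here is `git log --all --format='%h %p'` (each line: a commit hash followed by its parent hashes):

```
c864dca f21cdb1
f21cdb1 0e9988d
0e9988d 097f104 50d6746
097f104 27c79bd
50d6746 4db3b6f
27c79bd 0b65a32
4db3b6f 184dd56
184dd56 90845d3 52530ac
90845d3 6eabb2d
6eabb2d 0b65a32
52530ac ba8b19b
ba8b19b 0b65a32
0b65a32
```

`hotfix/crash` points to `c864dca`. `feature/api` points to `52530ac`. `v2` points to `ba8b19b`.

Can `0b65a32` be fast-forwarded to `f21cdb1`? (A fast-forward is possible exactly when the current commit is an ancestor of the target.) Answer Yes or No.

Yes

A fast-forward from 0b65a32 to f21cdb1 is possible iff 0b65a32 is an ancestor of f21cdb1.
Ancestors of f21cdb1: {097f104, 0b65a32, 0e9988d, 184dd56, 27c79bd, 4db3b6f, 50d6746, 52530ac, 6eabb2d, 90845d3, ba8b19b, f21cdb1}.
0b65a32 is among them, so fast-forward is possible.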